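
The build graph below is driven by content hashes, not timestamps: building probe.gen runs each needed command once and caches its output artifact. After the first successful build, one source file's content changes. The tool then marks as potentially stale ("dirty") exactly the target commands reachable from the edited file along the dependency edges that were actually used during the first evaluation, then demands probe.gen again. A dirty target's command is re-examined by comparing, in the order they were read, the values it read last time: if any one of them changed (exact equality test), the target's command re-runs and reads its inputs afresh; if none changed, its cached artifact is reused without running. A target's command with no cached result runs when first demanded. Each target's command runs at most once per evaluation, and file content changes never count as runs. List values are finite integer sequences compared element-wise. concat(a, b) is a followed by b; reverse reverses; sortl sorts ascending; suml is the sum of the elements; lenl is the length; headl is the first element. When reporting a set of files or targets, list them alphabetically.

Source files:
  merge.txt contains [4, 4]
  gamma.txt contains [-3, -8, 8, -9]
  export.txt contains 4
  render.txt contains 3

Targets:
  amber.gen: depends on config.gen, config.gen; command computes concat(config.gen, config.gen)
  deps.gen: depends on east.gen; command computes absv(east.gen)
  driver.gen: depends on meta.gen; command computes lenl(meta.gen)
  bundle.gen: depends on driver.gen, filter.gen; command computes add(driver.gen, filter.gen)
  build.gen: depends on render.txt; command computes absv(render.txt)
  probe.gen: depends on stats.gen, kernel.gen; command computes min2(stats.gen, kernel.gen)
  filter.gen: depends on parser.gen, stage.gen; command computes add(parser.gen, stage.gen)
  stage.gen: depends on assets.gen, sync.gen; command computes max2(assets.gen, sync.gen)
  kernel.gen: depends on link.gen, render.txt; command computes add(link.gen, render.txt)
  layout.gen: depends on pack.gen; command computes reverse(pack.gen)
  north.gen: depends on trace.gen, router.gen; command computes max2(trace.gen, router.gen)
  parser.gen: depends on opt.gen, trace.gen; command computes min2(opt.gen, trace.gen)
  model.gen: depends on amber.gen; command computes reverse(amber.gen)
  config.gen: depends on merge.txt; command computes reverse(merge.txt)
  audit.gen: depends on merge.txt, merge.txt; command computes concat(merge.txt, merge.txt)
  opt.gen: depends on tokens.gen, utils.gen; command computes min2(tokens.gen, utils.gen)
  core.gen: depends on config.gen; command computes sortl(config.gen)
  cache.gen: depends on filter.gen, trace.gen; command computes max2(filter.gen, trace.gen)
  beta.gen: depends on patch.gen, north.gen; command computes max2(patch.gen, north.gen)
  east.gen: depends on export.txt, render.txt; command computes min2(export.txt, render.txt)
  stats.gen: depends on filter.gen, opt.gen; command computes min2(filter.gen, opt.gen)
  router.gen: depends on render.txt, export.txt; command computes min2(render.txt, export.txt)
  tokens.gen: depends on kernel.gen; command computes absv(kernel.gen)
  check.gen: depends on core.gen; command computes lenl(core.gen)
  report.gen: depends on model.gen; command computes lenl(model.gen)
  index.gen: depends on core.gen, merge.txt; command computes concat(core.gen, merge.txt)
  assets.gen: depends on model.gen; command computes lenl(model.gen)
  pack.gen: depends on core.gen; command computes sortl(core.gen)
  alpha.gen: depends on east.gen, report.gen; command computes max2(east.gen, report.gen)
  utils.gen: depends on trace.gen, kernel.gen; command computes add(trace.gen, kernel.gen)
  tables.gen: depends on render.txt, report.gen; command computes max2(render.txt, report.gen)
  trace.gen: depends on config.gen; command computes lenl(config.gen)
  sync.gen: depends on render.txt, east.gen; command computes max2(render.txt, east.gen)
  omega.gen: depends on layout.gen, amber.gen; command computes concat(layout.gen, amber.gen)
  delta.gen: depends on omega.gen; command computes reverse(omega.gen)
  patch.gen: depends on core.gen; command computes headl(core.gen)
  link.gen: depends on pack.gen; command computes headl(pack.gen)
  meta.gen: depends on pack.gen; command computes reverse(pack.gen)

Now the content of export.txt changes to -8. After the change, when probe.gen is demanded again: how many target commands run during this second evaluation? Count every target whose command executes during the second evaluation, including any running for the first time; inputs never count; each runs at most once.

Initial pass — values computed on the first demand:
  config.gen = reverse([4, 4]) = [4, 4]
  amber.gen = concat([4, 4], [4, 4]) = [4, 4, 4, 4]
  core.gen = sortl([4, 4]) = [4, 4]
  east.gen = min2(4, 3) = 3
  model.gen = reverse([4, 4, 4, 4]) = [4, 4, 4, 4]
  assets.gen = lenl([4, 4, 4, 4]) = 4
  pack.gen = sortl([4, 4]) = [4, 4]
  link.gen = headl([4, 4]) = 4
  kernel.gen = add(4, 3) = 7
  sync.gen = max2(3, 3) = 3
  stage.gen = max2(4, 3) = 4
  tokens.gen = absv(7) = 7
  trace.gen = lenl([4, 4]) = 2
  utils.gen = add(2, 7) = 9
  opt.gen = min2(7, 9) = 7
  parser.gen = min2(7, 2) = 2
  filter.gen = add(2, 4) = 6
  stats.gen = min2(6, 7) = 6
  probe.gen = min2(6, 7) = 6

Second demand — change propagation:
  east.gen: re-runs because export.txt 4->-8; new result -8.
  sync.gen: re-runs because east.gen 3->-8; new result 3 (unchanged).
  stage.gen: re-examined; everything it read last time is the same (assets.gen unchanged, sync.gen unchanged) — cache 4 kept, no run.
  filter.gen: re-examined; everything it read last time is the same (parser.gen unchanged, stage.gen unchanged) — cache 6 kept, no run.
  stats.gen: re-examined; everything it read last time is the same (filter.gen unchanged, opt.gen unchanged) — cache 6 kept, no run.
  probe.gen: re-examined; everything it read last time is the same (stats.gen unchanged, kernel.gen unchanged) — cache 6 kept, no run.

The important point: sync.gen recomputes to an identical value, and the output ends up unchanged.

Run set: east.gen, sync.gen (2 run).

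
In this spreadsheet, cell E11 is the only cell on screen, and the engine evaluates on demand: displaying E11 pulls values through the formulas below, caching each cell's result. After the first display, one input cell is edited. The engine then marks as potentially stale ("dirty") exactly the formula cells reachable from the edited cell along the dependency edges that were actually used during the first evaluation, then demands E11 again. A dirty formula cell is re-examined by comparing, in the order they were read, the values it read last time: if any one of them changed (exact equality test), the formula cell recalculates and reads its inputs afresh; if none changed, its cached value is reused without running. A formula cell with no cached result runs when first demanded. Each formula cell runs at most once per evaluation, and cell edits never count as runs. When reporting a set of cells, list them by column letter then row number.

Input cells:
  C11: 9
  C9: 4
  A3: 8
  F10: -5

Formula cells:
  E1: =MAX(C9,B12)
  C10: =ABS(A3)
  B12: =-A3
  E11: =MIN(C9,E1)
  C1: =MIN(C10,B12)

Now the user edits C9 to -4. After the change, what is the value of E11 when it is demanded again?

E11 now evaluates to -4.

Initial pass — values computed on the first demand:
  B12 = -(8) = -8
  E1 = MAX(4, -8) = 4
  E11 = MIN(4, 4) = 4

Second demand — change propagation:
  E1: re-runs because C9 4->-4; new result -4.
  E11: re-runs because C9 4->-4; E1 4->-4; new result -4.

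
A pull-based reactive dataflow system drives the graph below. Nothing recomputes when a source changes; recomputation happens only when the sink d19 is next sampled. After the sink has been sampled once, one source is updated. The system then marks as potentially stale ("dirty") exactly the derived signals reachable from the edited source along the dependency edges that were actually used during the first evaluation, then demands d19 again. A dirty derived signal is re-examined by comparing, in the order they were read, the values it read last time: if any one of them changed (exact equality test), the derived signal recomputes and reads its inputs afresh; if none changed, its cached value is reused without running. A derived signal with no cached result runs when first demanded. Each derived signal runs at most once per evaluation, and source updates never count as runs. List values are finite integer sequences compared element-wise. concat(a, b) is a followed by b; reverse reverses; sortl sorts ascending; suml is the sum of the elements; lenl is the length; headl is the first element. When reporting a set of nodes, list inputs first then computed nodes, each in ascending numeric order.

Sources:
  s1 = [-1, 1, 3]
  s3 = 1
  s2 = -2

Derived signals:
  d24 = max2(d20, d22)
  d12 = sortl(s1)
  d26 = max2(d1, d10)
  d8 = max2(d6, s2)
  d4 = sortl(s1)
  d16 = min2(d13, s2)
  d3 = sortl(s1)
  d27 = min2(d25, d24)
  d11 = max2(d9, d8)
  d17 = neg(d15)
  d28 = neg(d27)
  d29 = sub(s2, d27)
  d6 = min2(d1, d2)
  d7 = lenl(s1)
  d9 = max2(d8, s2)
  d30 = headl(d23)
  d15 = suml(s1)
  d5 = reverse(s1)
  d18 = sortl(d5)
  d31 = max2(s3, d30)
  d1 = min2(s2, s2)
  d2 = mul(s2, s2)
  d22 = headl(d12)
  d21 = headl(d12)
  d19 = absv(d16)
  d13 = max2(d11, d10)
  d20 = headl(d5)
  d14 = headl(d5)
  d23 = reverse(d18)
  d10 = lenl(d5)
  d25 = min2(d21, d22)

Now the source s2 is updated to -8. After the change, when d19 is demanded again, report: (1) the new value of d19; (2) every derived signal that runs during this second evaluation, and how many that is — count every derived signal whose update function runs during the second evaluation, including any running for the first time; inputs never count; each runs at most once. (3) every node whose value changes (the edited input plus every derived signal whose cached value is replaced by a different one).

New value of d19: 8.
Derived signals that run: d1, d2, d6, d8, d9, d11, d13, d16, d19 — 9 in total.
Values that change: s2, d1, d2, d6, d8, d9, d11, d16, d19.

First evaluation (everything demanded from the output):
  d1 = min2(-2, -2) = -2
  d2 = mul(-2, -2) = 4
  d5 = reverse([-1, 1, 3]) = [3, 1, -1]
  d6 = min2(-2, 4) = -2
  d8 = max2(-2, -2) = -2
  d9 = max2(-2, -2) = -2
  d10 = lenl([3, 1, -1]) = 3
  d11 = max2(-2, -2) = -2
  d13 = max2(-2, 3) = 3
  d16 = min2(3, -2) = -2
  d19 = absv(-2) = 2

Propagation after the edit:
  d1: runs — s2 -2->-8; s2 -2->-8; result -8.
  d2: runs — s2 -2->-8; s2 -2->-8; result 64.
  d6: runs — d1 -2->-8; d2 4->64; result -8.
  d8: runs — d6 -2->-8; s2 -2->-8; result -8.
  d9: runs — d8 -2->-8; s2 -2->-8; result -8.
  d11: runs — d9 -2->-8; d8 -2->-8; result -8.
  d13: runs — d11 -2->-8; result 3 (same value as before).
  d16: runs — s2 -2->-8; result -8.
  d19: runs — d16 -2->-8; result 8.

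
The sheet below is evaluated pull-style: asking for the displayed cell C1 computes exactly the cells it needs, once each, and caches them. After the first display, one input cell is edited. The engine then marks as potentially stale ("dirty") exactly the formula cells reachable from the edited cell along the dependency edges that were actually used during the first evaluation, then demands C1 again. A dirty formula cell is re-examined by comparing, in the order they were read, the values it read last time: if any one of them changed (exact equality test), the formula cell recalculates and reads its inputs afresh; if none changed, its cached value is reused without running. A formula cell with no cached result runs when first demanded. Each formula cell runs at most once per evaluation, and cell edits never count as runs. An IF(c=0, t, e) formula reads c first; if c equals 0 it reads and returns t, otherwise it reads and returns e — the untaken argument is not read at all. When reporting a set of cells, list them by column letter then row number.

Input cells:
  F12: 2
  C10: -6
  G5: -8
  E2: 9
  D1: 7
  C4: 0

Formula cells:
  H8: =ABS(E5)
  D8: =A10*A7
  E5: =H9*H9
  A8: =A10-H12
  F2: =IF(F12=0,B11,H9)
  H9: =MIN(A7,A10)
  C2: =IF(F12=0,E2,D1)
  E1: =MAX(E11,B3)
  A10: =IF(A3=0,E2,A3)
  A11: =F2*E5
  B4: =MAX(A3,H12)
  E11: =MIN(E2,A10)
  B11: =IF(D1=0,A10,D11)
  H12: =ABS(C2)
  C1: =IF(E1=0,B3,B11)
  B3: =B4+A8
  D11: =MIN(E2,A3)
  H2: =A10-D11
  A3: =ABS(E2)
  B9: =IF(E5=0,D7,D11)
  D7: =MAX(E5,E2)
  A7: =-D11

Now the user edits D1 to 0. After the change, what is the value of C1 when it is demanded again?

First demand of the output computes:
  A3 = ABS(9) = 9
  A10 = IF(A3=0: A3=9 -> else branch A3) = 9
  C2 = IF(F12=0: F12=2 -> else branch D1) = 7
  D11 = MIN(9, 9) = 9
  B11 = IF(D1=0: D1=7 -> else branch D11) = 9
  E11 = MIN(9, 9) = 9
  H12 = ABS(7) = 7
  A8 = 9 - 7 = 2
  B4 = MAX(9, 7) = 9
  B3 = 9 + 2 = 11
  E1 = MAX(9, 11) = 11
  C1 = IF(E1=0: E1=11 -> else branch B11) = 9

After the edit, cleaning proceeds:
  B11: a read changed (D1 7->0) — executes, giving 9 — identical to its old value.
  C2: a read changed (D1 7->0) — executes, giving 0.
  H12: a read changed (C2 7->0) — executes, giving 0.
  A8: a read changed (H12 7->0) — executes, giving 9.
  B4: a read changed (H12 7->0) — executes, giving 9 — identical to its old value.
  B3: a read changed (A8 2->9) — executes, giving 18.
  E1: a read changed (B3 11->18) — executes, giving 18.
  C1: a read changed (E1 11->18) — executes, giving 9 — identical to its old value.

Demanding C1 again yields 9.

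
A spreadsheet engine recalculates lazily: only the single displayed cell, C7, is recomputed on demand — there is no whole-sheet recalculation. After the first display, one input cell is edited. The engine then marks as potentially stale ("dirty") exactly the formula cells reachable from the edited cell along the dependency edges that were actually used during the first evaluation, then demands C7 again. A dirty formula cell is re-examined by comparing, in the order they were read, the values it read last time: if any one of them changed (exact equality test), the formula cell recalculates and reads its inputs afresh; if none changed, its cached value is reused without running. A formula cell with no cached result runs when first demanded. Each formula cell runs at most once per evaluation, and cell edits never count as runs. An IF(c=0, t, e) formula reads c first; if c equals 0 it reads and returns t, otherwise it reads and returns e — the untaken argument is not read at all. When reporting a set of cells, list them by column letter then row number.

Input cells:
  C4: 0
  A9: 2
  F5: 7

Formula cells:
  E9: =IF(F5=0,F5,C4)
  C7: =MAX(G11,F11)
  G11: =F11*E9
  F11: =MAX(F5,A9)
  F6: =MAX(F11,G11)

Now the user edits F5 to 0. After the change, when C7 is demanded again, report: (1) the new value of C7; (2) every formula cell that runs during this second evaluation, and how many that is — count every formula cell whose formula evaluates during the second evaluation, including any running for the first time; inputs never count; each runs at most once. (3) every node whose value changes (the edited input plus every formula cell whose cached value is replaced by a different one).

First evaluation (everything demanded from the output):
  E9 = IF(F5=0: F5=7 -> else branch C4) = 0
  F11 = MAX(7, 2) = 7
  G11 = 7 * 0 = 0
  C7 = MAX(0, 7) = 7

Propagation after the edit:
  E9: runs — F5 7->0; result 0 (same value as before).
  F11: runs — F5 7->0; result 2.
  G11: runs — F11 7->2; result 0 (same value as before).
  C7: runs — F11 7->2; result 2.

New value of C7: 2.
Formula cells that run: C7, E9, F11, G11 — 4 in total.
Values that change: C7, F5, F11.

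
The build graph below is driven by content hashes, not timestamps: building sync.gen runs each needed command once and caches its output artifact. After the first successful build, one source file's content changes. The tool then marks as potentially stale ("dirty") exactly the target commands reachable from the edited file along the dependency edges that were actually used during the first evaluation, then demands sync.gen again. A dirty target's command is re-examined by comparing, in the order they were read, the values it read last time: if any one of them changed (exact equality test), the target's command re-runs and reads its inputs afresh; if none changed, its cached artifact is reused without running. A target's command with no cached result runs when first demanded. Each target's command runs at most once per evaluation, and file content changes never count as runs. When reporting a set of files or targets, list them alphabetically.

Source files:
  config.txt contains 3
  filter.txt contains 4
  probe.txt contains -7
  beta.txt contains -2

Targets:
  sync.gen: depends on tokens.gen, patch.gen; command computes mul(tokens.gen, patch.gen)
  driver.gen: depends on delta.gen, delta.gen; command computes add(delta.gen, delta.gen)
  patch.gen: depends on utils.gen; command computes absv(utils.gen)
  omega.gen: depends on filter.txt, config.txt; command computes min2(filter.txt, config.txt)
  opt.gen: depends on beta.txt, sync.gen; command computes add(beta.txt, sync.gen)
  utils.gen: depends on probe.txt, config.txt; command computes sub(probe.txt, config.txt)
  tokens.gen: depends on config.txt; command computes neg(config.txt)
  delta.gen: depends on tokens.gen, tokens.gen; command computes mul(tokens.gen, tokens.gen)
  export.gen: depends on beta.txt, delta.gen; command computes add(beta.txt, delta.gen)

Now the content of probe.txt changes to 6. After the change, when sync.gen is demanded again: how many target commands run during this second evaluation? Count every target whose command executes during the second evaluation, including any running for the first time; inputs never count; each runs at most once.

Initial pass — values computed on the first demand:
  tokens.gen = neg(3) = -3
  utils.gen = sub(-7, 3) = -10
  patch.gen = absv(-10) = 10
  sync.gen = mul(-3, 10) = -30

Second demand — change propagation:
  utils.gen: re-runs because probe.txt -7->6; new result 3.
  patch.gen: re-runs because utils.gen -10->3; new result 3.
  sync.gen: re-runs because patch.gen 10->3; new result -9.

Run set: patch.gen, sync.gen, utils.gen (3 run).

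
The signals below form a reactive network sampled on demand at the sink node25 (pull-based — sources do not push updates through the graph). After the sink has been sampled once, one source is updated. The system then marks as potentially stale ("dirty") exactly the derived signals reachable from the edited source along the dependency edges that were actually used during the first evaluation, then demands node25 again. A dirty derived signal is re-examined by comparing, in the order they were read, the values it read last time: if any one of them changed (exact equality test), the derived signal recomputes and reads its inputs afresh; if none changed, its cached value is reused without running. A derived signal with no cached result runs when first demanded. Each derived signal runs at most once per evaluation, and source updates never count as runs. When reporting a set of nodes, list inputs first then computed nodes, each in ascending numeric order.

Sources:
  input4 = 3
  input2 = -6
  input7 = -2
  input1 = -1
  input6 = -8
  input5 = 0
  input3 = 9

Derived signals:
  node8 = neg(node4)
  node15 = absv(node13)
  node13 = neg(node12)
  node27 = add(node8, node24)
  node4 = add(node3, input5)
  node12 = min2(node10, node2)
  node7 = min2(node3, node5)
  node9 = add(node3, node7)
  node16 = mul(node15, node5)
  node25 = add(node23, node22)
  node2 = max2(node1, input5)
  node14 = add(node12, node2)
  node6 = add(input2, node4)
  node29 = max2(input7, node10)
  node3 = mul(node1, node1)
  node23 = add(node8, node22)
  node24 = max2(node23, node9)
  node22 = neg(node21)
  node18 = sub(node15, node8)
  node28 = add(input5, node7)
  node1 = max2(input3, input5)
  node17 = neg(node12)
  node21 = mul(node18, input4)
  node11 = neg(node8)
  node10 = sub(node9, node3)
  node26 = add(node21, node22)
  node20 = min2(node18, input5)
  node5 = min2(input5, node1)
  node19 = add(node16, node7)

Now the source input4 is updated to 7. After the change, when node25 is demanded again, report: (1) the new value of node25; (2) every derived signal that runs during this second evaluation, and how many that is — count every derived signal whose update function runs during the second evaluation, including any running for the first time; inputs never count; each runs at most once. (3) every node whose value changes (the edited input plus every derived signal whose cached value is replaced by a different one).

node25 now evaluates to -1215.
Run set: node21, node22, node23, node25 (4 run).
Changed values: input4, node21, node22, node23, node25.

Initial pass — values computed on the first demand:
  node1 = max2(9, 0) = 9
  node2 = max2(9, 0) = 9
  node3 = mul(9, 9) = 81
  node4 = add(81, 0) = 81
  node5 = min2(0, 9) = 0
  node7 = min2(81, 0) = 0
  node8 = neg(81) = -81
  node9 = add(81, 0) = 81
  node10 = sub(81, 81) = 0
  node12 = min2(0, 9) = 0
  node13 = neg(0) = 0
  node15 = absv(0) = 0
  node18 = sub(0, -81) = 81
  node21 = mul(81, 3) = 243
  node22 = neg(243) = -243
  node23 = add(-81, -243) = -324
  node25 = add(-324, -243) = -567

Second demand — change propagation:
  node21: re-runs because input4 3->7; new result 567.
  node22: re-runs because node21 243->567; new result -567.
  node23: re-runs because node22 -243->-567; new result -648.
  node25: re-runs because node23 -324->-648; node22 -243->-567; new result -1215.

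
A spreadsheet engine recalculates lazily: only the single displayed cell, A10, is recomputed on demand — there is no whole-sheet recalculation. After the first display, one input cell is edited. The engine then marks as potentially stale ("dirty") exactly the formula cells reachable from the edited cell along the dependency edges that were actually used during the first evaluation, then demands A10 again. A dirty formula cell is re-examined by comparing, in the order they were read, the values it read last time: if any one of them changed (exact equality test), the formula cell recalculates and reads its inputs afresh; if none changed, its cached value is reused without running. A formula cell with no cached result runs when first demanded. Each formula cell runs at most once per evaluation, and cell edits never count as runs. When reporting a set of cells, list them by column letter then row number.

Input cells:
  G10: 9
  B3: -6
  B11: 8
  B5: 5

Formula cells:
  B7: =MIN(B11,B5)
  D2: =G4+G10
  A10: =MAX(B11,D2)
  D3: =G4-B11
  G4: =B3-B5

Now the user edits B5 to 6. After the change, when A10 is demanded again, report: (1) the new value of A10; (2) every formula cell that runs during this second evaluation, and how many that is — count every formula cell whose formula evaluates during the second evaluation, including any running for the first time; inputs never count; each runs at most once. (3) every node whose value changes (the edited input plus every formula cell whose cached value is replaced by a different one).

New value of A10: 8.
Formula cells that run: A10, D2, G4 — 3 in total.
Values that change: B5, D2, G4.

First evaluation (everything demanded from the output):
  G4 = -6 - 5 = -11
  D2 = -11 + 9 = -2
  A10 = MAX(8, -2) = 8

Propagation after the edit:
  G4: runs — B5 5->6; result -12.
  D2: runs — G4 -11->-12; result -3.
  A10: runs — D2 -2->-3; result 8 (same value as before).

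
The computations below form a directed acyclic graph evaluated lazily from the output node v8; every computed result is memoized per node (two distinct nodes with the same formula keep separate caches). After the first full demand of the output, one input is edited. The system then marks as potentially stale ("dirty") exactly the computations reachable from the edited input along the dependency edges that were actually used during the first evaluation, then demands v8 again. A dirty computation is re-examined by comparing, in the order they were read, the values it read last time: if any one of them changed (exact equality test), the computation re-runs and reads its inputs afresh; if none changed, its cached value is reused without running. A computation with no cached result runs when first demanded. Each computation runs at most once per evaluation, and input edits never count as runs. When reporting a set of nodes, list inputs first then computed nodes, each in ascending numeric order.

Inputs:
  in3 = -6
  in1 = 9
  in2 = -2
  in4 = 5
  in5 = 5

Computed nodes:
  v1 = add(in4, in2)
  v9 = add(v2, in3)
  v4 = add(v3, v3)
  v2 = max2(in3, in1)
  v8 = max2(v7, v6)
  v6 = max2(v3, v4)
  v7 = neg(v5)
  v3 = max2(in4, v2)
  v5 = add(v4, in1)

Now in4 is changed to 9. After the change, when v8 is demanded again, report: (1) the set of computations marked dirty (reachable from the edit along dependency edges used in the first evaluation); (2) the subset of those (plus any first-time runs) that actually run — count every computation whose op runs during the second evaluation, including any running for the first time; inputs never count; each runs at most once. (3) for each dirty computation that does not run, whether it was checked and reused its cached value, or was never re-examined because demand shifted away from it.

The edit dirties: v3, v4, v5, v6, v7, v8.
1 computations run: v3.
Cache hits after checking: v4, v5, v6, v7, v8.
Note the absorption at v3: it re-runs yet its value is the same, leaving the output's value untouched.

First demand of the output computes:
  v2 = max2(-6, 9) = 9
  v3 = max2(5, 9) = 9
  v4 = add(9, 9) = 18
  v5 = add(18, 9) = 27
  v6 = max2(9, 18) = 18
  v7 = neg(27) = -27
  v8 = max2(-27, 18) = 18

After the edit, cleaning proceeds:
  v3: a read changed (in4 5->9) — executes, giving 9 — identical to its old value.
  v4: dirty, but its reads are unchanged (v3 unchanged, v3 unchanged); cached 18 stands.
  v5: dirty, but its reads are unchanged (v4 unchanged, in1 unchanged); cached 27 stands.
  v6: dirty, but its reads are unchanged (v3 unchanged, v4 unchanged); cached 18 stands.
  v7: dirty, but its reads are unchanged (v5 unchanged); cached -27 stands.
  v8: dirty, but its reads are unchanged (v7 unchanged, v6 unchanged); cached 18 stands.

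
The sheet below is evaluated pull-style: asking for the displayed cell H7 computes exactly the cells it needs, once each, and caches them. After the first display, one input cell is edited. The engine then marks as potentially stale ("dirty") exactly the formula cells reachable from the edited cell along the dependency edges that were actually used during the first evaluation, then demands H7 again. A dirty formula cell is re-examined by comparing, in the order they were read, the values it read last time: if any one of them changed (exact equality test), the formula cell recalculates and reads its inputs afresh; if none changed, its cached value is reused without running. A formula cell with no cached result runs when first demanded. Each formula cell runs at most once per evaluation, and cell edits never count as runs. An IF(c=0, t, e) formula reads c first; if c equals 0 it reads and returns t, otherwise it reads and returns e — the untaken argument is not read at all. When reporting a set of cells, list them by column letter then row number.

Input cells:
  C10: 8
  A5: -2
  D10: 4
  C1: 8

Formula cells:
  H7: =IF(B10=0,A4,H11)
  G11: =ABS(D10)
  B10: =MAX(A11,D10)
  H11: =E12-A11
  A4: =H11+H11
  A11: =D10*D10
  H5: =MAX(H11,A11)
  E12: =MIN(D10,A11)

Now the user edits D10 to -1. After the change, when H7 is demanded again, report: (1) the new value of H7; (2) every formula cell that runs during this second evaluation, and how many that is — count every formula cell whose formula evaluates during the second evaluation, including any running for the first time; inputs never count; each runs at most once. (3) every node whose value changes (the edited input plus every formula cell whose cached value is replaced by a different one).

Demanding H7 again yields -2.
5 formula cells run: A11, B10, E12, H7, H11.
The nodes whose values change: A11, B10, D10, E12, H7, H11.

First demand of the output computes:
  A11 = 4 * 4 = 16
  B10 = MAX(16, 4) = 16
  E12 = MIN(4, 16) = 4
  H11 = 4 - 16 = -12
  H7 = IF(B10=0: B10=16 -> else branch H11) = -12

After the edit, cleaning proceeds:
  A11: a read changed (D10 4->-1; D10 4->-1) — executes, giving 1.
  B10: a read changed (A11 16->1; D10 4->-1) — executes, giving 1.
  E12: a read changed (D10 4->-1; A11 16->1) — executes, giving -1.
  H11: a read changed (E12 4->-1; A11 16->1) — executes, giving -2.
  H7: a read changed (B10 16->1; H11 -12->-2) — executes, giving -2.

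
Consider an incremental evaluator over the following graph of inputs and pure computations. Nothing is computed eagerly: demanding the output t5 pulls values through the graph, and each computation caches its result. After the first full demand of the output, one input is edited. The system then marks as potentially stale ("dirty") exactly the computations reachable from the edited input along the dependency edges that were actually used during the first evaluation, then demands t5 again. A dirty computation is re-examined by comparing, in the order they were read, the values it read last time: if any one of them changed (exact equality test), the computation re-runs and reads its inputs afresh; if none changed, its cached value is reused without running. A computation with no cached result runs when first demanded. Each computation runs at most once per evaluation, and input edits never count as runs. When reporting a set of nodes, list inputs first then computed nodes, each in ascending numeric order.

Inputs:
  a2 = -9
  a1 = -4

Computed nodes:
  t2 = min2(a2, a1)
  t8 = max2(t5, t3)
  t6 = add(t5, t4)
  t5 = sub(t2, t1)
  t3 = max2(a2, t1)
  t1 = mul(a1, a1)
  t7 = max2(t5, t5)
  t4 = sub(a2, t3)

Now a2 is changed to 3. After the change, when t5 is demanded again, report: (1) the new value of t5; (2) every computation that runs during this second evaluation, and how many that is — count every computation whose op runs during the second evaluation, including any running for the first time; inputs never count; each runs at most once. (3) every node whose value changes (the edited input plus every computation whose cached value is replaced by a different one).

Initial pass — values computed on the first demand:
  t1 = mul(-4, -4) = 16
  t2 = min2(-9, -4) = -9
  t5 = sub(-9, 16) = -25

Second demand — change propagation:
  t2: re-runs because a2 -9->3; new result -4.
  t5: re-runs because t2 -9->-4; new result -20.

t5 now evaluates to -20.
Run set: t2, t5 (2 run).
Changed values: a2, t2, t5.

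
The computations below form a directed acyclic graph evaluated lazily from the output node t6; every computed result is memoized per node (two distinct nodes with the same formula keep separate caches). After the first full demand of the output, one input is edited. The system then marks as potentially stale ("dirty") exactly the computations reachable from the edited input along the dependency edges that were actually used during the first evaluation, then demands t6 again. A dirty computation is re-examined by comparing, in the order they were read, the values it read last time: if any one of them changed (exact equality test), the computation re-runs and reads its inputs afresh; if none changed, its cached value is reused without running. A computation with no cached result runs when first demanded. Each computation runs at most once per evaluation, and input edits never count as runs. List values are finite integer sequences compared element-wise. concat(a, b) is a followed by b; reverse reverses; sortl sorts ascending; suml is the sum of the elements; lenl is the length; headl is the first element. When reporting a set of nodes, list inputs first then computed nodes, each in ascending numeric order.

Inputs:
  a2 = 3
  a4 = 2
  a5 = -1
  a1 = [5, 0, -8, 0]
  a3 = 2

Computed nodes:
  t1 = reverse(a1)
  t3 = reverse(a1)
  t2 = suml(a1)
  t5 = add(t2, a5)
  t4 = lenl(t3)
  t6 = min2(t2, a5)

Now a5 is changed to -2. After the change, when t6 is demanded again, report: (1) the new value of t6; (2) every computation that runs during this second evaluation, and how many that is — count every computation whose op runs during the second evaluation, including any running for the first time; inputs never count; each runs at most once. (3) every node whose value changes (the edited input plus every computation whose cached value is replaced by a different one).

First demand of the output computes:
  t2 = suml([5, 0, -8, 0]) = -3
  t6 = min2(-3, -1) = -3

After the edit, cleaning proceeds:
  t6: a read changed (a5 -1->-2) — executes, giving -3 — identical to its old value.

Demanding t6 again yields -3.
1 computations run: t6.
The nodes whose values change: a5.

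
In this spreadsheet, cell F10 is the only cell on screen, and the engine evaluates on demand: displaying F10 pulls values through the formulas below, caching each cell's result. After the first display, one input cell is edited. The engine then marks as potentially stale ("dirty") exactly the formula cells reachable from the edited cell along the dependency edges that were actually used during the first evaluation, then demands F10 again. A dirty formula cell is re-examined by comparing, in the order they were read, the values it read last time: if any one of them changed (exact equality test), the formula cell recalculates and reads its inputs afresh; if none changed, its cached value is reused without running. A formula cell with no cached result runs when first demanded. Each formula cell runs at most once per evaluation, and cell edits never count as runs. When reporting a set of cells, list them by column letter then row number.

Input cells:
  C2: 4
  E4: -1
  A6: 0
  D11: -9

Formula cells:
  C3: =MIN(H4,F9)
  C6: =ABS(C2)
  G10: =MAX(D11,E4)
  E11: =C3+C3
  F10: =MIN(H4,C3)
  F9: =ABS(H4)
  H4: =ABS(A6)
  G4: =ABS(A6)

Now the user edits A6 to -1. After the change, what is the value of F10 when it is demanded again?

Initial pass — values computed on the first demand:
  H4 = ABS(0) = 0
  F9 = ABS(0) = 0
  C3 = MIN(0, 0) = 0
  F10 = MIN(0, 0) = 0

Second demand — change propagation:
  H4: re-runs because A6 0->-1; new result 1.
  F9: re-runs because H4 0->1; new result 1.
  C3: re-runs because H4 0->1; F9 0->1; new result 1.
  F10: re-runs because H4 0->1; C3 0->1; new result 1.

F10 now evaluates to 1.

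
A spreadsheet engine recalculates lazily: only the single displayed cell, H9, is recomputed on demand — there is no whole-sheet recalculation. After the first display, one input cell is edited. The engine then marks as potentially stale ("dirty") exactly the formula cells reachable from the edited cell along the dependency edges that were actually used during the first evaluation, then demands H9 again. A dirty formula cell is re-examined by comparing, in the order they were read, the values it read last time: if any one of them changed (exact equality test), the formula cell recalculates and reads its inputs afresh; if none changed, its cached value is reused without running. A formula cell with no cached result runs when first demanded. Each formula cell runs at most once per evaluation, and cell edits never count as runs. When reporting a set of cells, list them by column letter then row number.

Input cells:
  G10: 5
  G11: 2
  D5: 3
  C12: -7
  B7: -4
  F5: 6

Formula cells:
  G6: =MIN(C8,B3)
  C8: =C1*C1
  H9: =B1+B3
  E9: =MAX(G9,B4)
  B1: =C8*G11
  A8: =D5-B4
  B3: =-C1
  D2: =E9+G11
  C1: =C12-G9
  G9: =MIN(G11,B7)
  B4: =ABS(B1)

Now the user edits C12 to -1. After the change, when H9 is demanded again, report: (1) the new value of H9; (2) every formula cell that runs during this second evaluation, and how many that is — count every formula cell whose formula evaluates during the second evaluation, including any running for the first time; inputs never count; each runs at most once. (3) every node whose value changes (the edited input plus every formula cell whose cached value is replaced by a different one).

First evaluation (everything demanded from the output):
  G9 = MIN(2, -4) = -4
  C1 = -7 - -4 = -3
  B3 = -(-3) = 3
  C8 = -3 * -3 = 9
  B1 = 9 * 2 = 18
  H9 = 18 + 3 = 21

Propagation after the edit:
  C1: runs — C12 -7->-1; result 3.
  B3: runs — C1 -3->3; result -3.
  C8: runs — C1 -3->3; C1 -3->3; result 9 (same value as before).
  B1: checked — values it read are unchanged (C8 unchanged, G11 unchanged); reused cached 18 without running.
  H9: runs — B3 3->-3; result 15.

Key observation: the cutoff stops propagation at B1 — its inputs' values are unchanged, so it reuses its cache.

New value of H9: 15.
Formula cells that run: B3, C1, C8, H9 — 4 in total.
Values that change: B3, C1, C12, H9.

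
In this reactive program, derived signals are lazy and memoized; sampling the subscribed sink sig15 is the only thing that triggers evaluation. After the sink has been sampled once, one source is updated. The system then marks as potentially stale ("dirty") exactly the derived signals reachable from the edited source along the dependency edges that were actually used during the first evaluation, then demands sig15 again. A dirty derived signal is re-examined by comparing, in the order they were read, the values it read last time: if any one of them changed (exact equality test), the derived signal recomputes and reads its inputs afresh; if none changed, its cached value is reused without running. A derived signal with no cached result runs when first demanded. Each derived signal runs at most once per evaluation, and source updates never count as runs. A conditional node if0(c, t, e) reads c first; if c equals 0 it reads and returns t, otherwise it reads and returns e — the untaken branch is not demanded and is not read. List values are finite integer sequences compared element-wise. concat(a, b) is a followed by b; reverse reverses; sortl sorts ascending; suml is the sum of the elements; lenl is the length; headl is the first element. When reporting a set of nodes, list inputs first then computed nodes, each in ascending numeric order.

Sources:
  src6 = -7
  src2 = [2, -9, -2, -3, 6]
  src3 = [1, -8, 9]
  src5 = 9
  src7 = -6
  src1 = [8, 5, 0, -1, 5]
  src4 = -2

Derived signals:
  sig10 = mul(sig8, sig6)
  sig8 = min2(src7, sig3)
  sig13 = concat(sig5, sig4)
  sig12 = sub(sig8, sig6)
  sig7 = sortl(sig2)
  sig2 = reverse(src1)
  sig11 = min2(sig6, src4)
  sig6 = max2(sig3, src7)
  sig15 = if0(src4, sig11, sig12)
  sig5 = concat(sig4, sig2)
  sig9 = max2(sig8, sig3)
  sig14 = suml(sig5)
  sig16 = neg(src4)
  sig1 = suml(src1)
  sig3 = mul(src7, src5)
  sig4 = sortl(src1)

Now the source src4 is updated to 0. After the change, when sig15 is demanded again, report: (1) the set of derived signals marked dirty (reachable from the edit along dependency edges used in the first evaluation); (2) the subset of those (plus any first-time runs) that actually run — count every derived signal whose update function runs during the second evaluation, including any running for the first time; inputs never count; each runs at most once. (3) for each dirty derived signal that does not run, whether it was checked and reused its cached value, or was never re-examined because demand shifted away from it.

The edit dirties: sig15.
2 derived signals run: sig11, sig15.
No dirty derived signal escaped a run.
Note the branch switch — sig11 had no cache and runs now for the first time.

First demand of the output computes:
  sig3 = mul(-6, 9) = -54
  sig6 = max2(-54, -6) = -6
  sig8 = min2(-6, -54) = -54
  sig12 = sub(-54, -6) = -48
  sig15 = if0(src4=-2 -> else branch sig12) = -48

After the edit, cleaning proceeds:
  sig11: had never run; runs now, result -6.
  sig15: a read changed (src4 -2->0) — executes, giving -6.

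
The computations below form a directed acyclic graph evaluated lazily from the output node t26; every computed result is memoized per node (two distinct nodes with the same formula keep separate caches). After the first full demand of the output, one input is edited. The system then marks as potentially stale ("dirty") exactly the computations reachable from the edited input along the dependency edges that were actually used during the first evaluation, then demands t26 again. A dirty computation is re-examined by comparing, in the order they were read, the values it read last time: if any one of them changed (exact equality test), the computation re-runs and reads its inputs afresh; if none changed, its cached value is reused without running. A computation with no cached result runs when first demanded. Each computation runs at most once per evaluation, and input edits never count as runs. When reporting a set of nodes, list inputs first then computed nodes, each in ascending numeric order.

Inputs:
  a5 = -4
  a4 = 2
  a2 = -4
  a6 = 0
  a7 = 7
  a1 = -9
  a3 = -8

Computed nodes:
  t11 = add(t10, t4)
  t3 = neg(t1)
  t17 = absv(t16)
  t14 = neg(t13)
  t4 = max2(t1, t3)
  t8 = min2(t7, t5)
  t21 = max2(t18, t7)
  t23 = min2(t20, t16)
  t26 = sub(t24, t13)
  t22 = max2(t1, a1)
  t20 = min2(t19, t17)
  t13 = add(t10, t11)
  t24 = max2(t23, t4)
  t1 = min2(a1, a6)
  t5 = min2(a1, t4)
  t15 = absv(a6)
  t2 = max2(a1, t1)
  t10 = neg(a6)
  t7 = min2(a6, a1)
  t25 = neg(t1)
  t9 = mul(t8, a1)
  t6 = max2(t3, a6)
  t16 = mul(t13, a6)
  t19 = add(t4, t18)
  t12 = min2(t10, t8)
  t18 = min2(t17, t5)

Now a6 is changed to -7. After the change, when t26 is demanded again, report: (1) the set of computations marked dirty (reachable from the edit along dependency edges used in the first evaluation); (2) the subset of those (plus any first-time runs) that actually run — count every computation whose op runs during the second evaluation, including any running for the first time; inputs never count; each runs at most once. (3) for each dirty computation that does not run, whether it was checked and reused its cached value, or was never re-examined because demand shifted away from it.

The edit dirties: t1, t3, t4, t5, t10, t11, t13, t16, t17, t18, t19, t20, t23, t24, t26.
11 computations run: t1, t10, t11, t13, t16, t17, t18, t20, t23, t24, t26.
Cache hits after checking: t3, t4, t5, t19.
Note where the cutoff bites: t3 is checked, finds nothing changed, and keeps its cache.

First demand of the output computes:
  t1 = min2(-9, 0) = -9
  t3 = neg(-9) = 9
  t4 = max2(-9, 9) = 9
  t5 = min2(-9, 9) = -9
  t10 = neg(0) = 0
  t11 = add(0, 9) = 9
  t13 = add(0, 9) = 9
  t16 = mul(9, 0) = 0
  t17 = absv(0) = 0
  t18 = min2(0, -9) = -9
  t19 = add(9, -9) = 0
  t20 = min2(0, 0) = 0
  t23 = min2(0, 0) = 0
  t24 = max2(0, 9) = 9
  t26 = sub(9, 9) = 0

After the edit, cleaning proceeds:
  t1: a read changed (a6 0->-7) — executes, giving -9 — identical to its old value.
  t3: dirty, but its reads are unchanged (t1 unchanged); cached 9 stands.
  t4: dirty, but its reads are unchanged (t1 unchanged, t3 unchanged); cached 9 stands.
  t5: dirty, but its reads are unchanged (a1 unchanged, t4 unchanged); cached -9 stands.
  t10: a read changed (a6 0->-7) — executes, giving 7.
  t11: a read changed (t10 0->7) — executes, giving 16.
  t13: a read changed (t10 0->7; t11 9->16) — executes, giving 23.
  t16: a read changed (t13 9->23; a6 0->-7) — executes, giving -161.
  t17: a read changed (t16 0->-161) — executes, giving 161.
  t18: a read changed (t17 0->161) — executes, giving -9 — identical to its old value.
  t19: dirty, but its reads are unchanged (t4 unchanged, t18 unchanged); cached 0 stands.
  t20: a read changed (t17 0->161) — executes, giving 0 — identical to its old value.
  t23: a read changed (t16 0->-161) — executes, giving -161.
  t24: a read changed (t23 0->-161) — executes, giving 9 — identical to its old value.
  t26: a read changed (t13 9->23) — executes, giving -14.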